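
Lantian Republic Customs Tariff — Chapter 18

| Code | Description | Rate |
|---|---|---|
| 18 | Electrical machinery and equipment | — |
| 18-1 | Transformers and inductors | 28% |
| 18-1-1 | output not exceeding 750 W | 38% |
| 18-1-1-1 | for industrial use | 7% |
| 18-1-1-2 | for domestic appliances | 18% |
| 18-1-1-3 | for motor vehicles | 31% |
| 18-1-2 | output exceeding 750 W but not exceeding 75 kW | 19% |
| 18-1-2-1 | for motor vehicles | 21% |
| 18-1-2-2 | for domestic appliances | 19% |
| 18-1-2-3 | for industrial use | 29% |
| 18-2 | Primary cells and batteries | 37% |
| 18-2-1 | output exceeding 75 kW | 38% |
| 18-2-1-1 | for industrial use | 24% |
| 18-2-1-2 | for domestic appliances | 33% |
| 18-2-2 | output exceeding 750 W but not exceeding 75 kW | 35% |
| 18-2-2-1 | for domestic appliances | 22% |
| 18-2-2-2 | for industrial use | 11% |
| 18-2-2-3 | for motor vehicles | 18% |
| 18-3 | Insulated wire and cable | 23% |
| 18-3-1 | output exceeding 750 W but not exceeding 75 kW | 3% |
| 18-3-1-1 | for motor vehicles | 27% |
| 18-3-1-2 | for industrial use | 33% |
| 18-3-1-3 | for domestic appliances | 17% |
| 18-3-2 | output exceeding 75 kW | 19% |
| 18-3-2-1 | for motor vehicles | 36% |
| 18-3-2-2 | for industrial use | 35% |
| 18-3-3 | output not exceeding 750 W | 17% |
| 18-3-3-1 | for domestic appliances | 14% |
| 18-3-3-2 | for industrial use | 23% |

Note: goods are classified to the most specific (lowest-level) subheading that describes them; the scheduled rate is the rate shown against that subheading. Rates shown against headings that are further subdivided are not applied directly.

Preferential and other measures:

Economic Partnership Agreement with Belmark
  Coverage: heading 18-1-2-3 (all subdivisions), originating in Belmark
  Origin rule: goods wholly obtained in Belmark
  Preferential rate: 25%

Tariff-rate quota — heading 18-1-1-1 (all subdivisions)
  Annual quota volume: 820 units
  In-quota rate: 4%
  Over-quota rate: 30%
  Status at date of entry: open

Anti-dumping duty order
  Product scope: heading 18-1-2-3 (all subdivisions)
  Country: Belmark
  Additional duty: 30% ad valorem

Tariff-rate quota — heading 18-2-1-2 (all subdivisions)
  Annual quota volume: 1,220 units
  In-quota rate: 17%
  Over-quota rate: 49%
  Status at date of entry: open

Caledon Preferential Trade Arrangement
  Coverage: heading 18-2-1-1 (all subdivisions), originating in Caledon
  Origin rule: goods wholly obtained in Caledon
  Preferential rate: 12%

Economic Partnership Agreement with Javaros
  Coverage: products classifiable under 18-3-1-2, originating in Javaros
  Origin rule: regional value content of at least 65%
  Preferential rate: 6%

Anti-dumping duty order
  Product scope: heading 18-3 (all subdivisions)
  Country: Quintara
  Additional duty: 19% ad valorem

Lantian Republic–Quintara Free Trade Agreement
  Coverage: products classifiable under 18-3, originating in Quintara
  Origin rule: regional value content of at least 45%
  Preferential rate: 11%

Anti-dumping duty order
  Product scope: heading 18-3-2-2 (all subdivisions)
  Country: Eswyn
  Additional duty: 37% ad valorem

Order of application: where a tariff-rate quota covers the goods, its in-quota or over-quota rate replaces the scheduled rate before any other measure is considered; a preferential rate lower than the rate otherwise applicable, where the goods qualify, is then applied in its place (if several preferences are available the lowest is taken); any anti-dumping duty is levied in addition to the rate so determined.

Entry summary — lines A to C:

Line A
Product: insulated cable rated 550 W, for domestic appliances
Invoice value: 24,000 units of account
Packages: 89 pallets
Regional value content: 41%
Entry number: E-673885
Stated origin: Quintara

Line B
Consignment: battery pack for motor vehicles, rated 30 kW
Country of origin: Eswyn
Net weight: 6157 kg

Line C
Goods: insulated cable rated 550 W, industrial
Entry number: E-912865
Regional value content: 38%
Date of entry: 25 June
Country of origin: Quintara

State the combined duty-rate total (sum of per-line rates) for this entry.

93%

Line A: insulated cable → 18-3; rated 550 W → 18-3-3; for domestic appliances → 18-3-3-1. Scheduled 14%. Quintara agreement on 18-3: RVC < 45%; anti-dumping (Quintara, 18-3): +19%; total 14% + 19% = 33%. → 33%.
Line B: battery pack → 18-2; rated 30 kW → 18-2-2; for motor vehicles → 18-2-2-3. Scheduled 18%. No special measure applies. → 18%.
Line C: insulated cable → 18-3; rated 550 W → 18-3-3; industrial → 18-3-3-2. Scheduled 23%. Quintara agreement on 18-3: RVC < 45%; anti-dumping (Quintara, 18-3): +19%; total 23% + 19% = 42%. → 42%.
Sum: 33% + 18% + 42% = 93%.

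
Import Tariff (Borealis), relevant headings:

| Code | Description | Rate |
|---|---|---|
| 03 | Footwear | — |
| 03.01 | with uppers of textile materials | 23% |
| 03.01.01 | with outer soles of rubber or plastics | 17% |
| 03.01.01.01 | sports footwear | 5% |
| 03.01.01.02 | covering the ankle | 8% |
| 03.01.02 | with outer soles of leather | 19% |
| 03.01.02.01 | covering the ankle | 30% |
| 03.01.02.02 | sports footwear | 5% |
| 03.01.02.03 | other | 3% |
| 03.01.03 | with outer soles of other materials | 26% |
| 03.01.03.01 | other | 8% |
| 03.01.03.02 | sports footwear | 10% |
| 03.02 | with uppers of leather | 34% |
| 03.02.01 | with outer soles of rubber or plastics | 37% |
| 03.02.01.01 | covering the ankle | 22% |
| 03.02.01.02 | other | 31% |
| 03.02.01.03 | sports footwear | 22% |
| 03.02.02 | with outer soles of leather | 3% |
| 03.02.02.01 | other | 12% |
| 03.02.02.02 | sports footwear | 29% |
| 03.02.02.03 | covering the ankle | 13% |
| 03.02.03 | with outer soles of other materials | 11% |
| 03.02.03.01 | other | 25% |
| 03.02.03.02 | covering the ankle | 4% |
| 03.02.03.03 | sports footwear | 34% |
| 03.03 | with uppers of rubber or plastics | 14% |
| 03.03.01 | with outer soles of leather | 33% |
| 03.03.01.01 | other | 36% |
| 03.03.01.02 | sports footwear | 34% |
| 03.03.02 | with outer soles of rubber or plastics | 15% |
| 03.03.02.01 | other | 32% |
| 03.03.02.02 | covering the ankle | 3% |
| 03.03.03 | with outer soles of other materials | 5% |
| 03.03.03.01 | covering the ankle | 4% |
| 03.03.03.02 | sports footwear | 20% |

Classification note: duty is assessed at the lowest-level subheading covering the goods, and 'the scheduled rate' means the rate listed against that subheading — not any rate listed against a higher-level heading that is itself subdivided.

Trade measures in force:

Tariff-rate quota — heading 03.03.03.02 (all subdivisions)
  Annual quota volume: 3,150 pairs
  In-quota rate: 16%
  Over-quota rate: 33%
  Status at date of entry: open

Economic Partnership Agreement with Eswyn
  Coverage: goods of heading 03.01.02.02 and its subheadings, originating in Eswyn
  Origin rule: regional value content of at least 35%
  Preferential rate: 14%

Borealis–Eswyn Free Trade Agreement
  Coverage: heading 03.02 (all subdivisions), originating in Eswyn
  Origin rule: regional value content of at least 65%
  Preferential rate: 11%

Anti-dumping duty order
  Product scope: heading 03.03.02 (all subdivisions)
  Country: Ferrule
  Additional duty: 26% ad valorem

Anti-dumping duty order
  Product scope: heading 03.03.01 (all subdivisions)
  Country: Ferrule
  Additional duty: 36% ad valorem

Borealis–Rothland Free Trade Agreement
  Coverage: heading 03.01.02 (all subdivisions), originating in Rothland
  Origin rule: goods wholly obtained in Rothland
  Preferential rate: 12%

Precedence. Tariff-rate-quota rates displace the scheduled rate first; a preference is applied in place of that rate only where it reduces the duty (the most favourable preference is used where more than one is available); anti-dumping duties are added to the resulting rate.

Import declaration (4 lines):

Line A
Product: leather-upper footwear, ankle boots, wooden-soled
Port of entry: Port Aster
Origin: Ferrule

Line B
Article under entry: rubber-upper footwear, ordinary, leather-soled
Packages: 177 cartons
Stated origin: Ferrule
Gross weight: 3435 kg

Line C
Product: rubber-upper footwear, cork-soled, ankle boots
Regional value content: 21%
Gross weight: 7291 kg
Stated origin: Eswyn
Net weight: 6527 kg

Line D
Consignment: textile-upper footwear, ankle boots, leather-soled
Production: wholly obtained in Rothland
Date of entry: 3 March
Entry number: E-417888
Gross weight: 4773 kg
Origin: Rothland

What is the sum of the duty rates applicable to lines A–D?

92%

Line A: leather-upper → 03.02; wooden-soled → 03.02.03; ankle boots → 03.02.03.02. Scheduled 4%. No special measure applies. → 4%.
Line B: rubber-upper → 03.03; leather-soled → 03.03.01; ordinary → 03.03.01.01. Scheduled 36%. anti-dumping (Ferrule, 03.03.01): +36%; total 36% + 36% = 72%. → 72%.
Line C: rubber-upper → 03.03; cork-soled → 03.03.03; ankle boots → 03.03.03.01. Scheduled 4%. Eswyn agreement on 03.01.02.02: 03.03.03.01 not covered; Eswyn agreement on 03.02: 03.03.03.01 not covered. → 4%.
Line D: textile-upper → 03.01; leather-soled → 03.01.02; ankle boots → 03.01.02.01. Scheduled 30%. Rothland agreement on 03.01.02: wholly obtained → 12% available; preferential 12%. → 12%.
Sum: 4% + 72% + 4% + 12% = 92%.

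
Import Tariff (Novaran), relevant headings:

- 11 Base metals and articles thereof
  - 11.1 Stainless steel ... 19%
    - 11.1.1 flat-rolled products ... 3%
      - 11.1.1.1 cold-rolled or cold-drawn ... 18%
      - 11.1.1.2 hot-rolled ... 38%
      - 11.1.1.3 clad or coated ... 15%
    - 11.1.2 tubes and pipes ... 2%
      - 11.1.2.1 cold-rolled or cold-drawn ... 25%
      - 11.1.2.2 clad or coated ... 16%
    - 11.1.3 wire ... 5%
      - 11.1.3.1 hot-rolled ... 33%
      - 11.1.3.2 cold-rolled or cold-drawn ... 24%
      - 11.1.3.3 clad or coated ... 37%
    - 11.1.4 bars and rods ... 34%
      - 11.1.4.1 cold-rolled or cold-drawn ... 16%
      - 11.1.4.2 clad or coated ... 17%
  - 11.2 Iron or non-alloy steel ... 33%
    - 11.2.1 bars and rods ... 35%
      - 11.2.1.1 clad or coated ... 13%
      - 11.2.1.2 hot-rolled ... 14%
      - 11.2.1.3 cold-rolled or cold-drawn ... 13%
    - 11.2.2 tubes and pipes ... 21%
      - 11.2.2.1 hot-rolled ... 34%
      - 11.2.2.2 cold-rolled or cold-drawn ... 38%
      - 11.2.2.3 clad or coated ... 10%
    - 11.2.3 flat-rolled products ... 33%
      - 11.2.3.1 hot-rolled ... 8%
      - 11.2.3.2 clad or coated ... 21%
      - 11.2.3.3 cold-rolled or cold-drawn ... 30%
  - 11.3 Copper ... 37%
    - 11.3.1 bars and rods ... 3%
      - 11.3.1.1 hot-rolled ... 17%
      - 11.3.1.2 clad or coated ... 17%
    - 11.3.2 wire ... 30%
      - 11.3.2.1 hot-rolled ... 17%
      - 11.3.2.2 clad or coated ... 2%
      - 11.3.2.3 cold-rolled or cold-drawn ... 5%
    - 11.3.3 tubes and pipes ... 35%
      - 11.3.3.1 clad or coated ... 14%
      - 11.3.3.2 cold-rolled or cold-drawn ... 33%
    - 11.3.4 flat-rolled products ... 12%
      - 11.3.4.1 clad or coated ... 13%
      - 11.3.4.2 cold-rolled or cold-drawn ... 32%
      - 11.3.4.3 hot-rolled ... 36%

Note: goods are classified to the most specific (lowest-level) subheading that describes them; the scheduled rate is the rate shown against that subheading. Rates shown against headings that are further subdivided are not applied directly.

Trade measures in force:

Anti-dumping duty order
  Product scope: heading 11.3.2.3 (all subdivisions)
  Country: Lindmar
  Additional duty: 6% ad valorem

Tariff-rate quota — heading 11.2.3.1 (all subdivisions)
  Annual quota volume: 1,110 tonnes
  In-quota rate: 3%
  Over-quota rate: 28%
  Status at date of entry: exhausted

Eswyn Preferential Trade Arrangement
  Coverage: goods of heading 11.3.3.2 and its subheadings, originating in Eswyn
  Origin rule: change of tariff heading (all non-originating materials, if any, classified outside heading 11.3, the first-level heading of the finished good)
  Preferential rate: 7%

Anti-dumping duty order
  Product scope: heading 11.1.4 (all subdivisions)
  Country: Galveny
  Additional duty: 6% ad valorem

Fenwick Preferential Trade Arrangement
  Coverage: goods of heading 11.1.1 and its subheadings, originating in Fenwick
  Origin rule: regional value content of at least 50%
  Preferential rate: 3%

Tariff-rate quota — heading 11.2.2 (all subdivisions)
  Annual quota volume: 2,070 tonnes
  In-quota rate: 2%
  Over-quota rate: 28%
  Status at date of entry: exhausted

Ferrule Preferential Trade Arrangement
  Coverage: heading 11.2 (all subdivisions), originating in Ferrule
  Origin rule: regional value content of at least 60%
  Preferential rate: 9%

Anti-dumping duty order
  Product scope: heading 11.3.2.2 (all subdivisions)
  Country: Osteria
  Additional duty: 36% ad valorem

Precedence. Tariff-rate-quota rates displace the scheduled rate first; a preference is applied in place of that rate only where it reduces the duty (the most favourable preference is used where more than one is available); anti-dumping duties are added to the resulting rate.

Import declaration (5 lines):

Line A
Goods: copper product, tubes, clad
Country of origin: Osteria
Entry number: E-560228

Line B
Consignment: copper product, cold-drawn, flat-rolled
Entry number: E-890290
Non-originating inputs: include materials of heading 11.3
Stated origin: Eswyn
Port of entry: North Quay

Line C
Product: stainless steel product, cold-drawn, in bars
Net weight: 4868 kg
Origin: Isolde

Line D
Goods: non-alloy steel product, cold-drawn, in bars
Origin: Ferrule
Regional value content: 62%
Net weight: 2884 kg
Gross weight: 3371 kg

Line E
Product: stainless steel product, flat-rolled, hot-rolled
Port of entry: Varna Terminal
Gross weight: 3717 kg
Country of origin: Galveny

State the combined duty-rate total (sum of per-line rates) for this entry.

Line A: copper → 11.3; tubes → 11.3.3; clad → 11.3.3.1. Scheduled 14%. No special measure applies. → 14%.
Line B: copper → 11.3; flat-rolled → 11.3.4; cold-drawn → 11.3.4.2. Scheduled 32%. Eswyn agreement on 11.3.3.2: 11.3.4.2 not covered. → 32%.
Line C: stainless steel → 11.1; in bars → 11.1.4; cold-drawn → 11.1.4.1. Scheduled 16%. No special measure applies. → 16%.
Line D: non-alloy steel → 11.2; in bars → 11.2.1; cold-drawn → 11.2.1.3. Scheduled 13%. Ferrule agreement on 11.2: RVC ≥ 60% → 9% available; preferential 9%. → 9%.
Line E: stainless steel → 11.1; flat-rolled → 11.1.1; hot-rolled → 11.1.1.2. Scheduled 38%. No special measure applies. → 38%.
Sum: 14% + 32% + 16% + 9% + 38% = 109%.

109%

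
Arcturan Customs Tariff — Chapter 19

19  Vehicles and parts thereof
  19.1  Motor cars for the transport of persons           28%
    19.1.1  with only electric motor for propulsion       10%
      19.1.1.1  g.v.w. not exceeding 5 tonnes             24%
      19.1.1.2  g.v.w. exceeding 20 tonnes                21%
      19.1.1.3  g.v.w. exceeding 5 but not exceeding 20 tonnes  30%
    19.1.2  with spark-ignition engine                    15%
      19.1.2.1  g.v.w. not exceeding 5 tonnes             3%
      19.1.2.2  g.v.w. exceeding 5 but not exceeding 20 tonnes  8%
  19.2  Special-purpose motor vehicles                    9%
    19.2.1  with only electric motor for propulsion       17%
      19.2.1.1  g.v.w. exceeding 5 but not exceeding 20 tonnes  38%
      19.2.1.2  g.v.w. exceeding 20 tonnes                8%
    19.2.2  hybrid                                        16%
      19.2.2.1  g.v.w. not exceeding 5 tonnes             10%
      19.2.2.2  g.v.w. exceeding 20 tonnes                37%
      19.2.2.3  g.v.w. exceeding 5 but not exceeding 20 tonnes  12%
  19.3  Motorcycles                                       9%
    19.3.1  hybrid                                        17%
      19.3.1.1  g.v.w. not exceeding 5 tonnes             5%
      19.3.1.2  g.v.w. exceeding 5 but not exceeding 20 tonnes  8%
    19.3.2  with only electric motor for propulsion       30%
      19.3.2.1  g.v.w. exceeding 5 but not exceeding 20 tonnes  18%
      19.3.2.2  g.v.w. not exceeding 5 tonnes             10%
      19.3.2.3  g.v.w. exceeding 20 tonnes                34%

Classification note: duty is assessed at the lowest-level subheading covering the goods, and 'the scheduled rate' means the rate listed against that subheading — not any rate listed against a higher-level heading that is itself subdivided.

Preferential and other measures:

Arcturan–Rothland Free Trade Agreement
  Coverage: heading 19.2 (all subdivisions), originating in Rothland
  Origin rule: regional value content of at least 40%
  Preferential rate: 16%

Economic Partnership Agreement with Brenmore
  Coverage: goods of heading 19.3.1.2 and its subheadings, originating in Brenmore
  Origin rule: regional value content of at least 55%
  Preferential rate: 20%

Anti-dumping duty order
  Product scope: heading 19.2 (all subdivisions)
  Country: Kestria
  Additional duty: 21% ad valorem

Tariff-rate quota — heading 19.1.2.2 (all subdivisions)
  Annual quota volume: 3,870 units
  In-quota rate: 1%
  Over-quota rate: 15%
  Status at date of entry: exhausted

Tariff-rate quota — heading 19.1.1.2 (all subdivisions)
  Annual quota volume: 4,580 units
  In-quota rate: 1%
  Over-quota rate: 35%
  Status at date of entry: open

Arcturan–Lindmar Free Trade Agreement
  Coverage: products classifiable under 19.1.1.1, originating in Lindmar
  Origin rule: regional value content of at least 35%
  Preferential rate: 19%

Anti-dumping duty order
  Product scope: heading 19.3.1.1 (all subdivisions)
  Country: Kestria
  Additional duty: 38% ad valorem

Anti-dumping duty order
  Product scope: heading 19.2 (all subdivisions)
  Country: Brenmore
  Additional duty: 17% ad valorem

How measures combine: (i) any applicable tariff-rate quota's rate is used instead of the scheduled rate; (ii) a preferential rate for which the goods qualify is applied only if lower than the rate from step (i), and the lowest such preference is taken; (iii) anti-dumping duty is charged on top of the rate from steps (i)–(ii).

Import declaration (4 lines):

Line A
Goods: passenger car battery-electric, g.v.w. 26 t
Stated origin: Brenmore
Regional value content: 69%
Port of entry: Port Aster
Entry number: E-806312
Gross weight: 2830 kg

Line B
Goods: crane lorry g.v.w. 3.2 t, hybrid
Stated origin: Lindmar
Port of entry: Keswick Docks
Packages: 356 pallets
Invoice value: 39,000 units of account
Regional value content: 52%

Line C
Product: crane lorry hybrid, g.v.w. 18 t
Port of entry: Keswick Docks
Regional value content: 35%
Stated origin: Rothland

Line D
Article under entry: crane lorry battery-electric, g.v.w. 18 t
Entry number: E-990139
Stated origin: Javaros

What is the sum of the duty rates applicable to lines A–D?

Line A: passenger car → 19.1; battery-electric → 19.1.1; g.v.w. 26 t → 19.1.1.2. Scheduled 21%. quota on 19.1.1.2 open → in-quota 1%; Brenmore agreement on 19.3.1.2: 19.1.1.2 not covered. → 1%.
Line B: crane lorry → 19.2; hybrid → 19.2.2; g.v.w. 3.2 t → 19.2.2.1. Scheduled 10%. Lindmar agreement on 19.1.1.1: 19.2.2.1 not covered. → 10%.
Line C: crane lorry → 19.2; hybrid → 19.2.2; g.v.w. 18 t → 19.2.2.3. Scheduled 12%. Rothland agreement on 19.2: RVC < 40%. → 12%.
Line D: crane lorry → 19.2; battery-electric → 19.2.1; g.v.w. 18 t → 19.2.1.1. Scheduled 38%. No special measure applies. → 38%.
Sum: 1% + 10% + 12% + 38% = 61%.

61%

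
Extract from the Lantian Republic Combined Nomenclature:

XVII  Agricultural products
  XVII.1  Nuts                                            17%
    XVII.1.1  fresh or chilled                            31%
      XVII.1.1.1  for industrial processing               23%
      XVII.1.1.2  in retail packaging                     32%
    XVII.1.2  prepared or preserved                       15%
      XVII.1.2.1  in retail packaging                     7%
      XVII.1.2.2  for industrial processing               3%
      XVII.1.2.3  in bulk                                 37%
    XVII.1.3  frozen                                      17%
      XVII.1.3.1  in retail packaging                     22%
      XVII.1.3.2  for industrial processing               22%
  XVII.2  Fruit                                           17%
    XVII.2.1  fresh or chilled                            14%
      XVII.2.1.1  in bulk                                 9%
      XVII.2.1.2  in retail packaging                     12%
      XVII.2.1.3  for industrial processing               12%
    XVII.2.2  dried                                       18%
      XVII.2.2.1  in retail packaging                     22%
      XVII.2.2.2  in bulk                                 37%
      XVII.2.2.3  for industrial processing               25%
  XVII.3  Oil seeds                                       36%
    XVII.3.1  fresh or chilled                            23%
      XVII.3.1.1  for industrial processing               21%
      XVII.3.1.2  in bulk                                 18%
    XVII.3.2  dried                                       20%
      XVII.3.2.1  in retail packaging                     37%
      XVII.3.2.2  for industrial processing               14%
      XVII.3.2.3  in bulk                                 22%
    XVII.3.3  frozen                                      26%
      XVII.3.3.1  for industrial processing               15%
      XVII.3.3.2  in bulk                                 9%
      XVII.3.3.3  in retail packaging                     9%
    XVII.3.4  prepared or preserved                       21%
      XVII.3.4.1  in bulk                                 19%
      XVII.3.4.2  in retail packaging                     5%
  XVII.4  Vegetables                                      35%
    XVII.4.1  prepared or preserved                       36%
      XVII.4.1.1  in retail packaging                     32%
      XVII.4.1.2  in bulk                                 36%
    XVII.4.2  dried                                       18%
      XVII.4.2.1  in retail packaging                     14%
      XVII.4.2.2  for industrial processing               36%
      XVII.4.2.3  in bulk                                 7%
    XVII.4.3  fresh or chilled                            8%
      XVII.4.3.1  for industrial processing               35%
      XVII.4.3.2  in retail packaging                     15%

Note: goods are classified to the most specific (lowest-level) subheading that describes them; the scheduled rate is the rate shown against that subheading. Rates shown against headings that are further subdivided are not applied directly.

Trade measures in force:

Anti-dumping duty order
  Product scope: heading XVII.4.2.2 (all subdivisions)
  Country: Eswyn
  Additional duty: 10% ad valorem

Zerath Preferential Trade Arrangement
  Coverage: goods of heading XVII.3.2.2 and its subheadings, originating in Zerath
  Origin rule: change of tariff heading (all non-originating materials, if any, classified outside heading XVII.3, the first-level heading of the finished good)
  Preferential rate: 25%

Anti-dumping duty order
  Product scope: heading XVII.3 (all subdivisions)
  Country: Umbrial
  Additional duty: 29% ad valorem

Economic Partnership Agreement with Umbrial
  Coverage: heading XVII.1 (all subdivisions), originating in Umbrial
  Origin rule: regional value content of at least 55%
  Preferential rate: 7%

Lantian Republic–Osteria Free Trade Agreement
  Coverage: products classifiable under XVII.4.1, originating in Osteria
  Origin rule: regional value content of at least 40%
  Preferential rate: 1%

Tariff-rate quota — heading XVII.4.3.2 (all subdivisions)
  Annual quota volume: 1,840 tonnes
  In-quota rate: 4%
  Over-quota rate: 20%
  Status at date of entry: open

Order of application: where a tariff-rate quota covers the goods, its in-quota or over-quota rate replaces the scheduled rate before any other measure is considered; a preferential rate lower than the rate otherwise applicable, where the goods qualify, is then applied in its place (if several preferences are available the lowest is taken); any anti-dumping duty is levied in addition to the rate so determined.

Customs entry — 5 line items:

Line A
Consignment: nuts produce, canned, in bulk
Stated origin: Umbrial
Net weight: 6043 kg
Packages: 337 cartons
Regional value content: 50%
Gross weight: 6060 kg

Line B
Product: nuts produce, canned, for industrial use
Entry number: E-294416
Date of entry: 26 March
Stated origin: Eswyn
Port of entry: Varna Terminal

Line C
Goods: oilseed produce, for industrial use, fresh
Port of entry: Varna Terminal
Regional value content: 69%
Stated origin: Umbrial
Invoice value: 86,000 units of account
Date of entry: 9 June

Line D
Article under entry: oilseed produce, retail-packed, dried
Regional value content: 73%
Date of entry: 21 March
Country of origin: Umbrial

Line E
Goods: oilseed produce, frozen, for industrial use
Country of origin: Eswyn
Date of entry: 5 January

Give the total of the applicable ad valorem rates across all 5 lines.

171%

Line A: nuts → XVII.1; canned → XVII.1.2; in bulk → XVII.1.2.3. Scheduled 37%. Umbrial agreement on XVII.1: RVC < 55%. → 37%.
Line B: nuts → XVII.1; canned → XVII.1.2; for industrial use → XVII.1.2.2. Scheduled 3%. No special measure applies. → 3%.
Line C: oilseed → XVII.3; fresh → XVII.3.1; for industrial use → XVII.3.1.1. Scheduled 21%. Umbrial agreement on XVII.1: XVII.3.1.1 not covered; anti-dumping (Umbrial, XVII.3): +29%; total 21% + 29% = 50%. → 50%.
Line D: oilseed → XVII.3; dried → XVII.3.2; retail-packed → XVII.3.2.1. Scheduled 37%. Umbrial agreement on XVII.1: XVII.3.2.1 not covered; anti-dumping (Umbrial, XVII.3): +29%; total 37% + 29% = 66%. → 66%.
Line E: oilseed → XVII.3; frozen → XVII.3.3; for industrial use → XVII.3.3.1. Scheduled 15%. No special measure applies. → 15%.
Sum: 37% + 3% + 50% + 66% + 15% = 171%.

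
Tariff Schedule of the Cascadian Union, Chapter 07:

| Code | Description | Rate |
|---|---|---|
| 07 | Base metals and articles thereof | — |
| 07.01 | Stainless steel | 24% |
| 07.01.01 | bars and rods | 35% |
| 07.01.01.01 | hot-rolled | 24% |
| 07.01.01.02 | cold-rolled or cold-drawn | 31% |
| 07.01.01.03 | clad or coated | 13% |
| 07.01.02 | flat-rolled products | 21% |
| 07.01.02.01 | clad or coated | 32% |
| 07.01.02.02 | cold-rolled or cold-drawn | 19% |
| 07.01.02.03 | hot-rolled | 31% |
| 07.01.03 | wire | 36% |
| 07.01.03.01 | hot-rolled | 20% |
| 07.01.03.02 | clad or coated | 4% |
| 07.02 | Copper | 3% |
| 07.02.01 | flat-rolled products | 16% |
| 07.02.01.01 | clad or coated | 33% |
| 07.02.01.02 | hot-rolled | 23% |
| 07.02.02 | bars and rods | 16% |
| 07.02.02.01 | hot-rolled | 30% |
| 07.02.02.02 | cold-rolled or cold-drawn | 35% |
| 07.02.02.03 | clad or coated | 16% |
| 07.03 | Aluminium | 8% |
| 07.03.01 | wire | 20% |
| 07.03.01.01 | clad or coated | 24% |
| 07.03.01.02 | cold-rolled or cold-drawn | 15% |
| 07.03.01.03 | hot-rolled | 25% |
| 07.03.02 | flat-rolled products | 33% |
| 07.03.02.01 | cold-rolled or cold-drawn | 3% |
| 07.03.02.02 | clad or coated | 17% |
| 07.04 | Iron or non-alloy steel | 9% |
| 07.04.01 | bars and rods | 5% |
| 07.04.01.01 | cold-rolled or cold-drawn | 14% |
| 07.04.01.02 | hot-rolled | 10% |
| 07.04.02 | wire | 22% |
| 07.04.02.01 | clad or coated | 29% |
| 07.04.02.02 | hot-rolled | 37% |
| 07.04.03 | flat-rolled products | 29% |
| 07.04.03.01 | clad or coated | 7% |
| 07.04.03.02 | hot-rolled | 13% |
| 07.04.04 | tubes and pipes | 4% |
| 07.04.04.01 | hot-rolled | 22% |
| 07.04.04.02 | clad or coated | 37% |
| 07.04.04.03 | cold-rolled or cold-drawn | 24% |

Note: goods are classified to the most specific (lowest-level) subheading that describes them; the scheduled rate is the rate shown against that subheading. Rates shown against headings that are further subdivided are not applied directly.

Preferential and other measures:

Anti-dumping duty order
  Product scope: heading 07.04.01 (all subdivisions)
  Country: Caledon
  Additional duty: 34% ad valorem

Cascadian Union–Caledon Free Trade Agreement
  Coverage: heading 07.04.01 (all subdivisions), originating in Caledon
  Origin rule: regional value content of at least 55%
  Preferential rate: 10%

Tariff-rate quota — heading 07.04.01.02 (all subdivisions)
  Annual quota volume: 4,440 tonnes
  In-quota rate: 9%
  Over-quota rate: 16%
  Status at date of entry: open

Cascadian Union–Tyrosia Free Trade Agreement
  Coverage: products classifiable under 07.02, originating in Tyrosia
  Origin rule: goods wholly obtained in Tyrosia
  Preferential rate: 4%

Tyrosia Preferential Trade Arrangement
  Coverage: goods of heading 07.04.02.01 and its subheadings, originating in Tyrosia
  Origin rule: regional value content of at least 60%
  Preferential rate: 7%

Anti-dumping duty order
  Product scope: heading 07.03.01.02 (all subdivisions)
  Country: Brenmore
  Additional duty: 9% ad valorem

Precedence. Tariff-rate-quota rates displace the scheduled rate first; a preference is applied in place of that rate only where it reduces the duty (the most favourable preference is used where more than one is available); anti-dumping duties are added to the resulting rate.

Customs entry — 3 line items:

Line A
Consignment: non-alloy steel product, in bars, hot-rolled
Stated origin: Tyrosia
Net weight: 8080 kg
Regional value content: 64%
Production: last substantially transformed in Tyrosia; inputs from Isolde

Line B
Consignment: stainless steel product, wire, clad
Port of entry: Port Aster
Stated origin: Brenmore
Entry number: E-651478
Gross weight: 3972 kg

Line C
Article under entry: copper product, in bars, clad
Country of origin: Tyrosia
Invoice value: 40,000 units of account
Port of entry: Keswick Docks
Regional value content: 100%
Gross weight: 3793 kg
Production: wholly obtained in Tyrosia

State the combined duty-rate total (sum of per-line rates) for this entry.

Line A: non-alloy steel → 07.04; in bars → 07.04.01; hot-rolled → 07.04.01.02. Scheduled 10%. quota on 07.04.01.02 open → in-quota 9%; Tyrosia agreement on 07.02: 07.04.01.02 not covered; Tyrosia agreement on 07.04.02.01: 07.04.01.02 not covered. → 9%.
Line B: stainless steel → 07.01; wire → 07.01.03; clad → 07.01.03.02. Scheduled 4%. No special measure applies. → 4%.
Line C: copper → 07.02; in bars → 07.02.02; clad → 07.02.02.03. Scheduled 16%. Tyrosia agreement on 07.02: wholly obtained → 4% available; Tyrosia agreement on 07.04.02.01: 07.02.02.03 not covered; preferential 4%. → 4%.
Sum: 9% + 4% + 4% = 17%.

17%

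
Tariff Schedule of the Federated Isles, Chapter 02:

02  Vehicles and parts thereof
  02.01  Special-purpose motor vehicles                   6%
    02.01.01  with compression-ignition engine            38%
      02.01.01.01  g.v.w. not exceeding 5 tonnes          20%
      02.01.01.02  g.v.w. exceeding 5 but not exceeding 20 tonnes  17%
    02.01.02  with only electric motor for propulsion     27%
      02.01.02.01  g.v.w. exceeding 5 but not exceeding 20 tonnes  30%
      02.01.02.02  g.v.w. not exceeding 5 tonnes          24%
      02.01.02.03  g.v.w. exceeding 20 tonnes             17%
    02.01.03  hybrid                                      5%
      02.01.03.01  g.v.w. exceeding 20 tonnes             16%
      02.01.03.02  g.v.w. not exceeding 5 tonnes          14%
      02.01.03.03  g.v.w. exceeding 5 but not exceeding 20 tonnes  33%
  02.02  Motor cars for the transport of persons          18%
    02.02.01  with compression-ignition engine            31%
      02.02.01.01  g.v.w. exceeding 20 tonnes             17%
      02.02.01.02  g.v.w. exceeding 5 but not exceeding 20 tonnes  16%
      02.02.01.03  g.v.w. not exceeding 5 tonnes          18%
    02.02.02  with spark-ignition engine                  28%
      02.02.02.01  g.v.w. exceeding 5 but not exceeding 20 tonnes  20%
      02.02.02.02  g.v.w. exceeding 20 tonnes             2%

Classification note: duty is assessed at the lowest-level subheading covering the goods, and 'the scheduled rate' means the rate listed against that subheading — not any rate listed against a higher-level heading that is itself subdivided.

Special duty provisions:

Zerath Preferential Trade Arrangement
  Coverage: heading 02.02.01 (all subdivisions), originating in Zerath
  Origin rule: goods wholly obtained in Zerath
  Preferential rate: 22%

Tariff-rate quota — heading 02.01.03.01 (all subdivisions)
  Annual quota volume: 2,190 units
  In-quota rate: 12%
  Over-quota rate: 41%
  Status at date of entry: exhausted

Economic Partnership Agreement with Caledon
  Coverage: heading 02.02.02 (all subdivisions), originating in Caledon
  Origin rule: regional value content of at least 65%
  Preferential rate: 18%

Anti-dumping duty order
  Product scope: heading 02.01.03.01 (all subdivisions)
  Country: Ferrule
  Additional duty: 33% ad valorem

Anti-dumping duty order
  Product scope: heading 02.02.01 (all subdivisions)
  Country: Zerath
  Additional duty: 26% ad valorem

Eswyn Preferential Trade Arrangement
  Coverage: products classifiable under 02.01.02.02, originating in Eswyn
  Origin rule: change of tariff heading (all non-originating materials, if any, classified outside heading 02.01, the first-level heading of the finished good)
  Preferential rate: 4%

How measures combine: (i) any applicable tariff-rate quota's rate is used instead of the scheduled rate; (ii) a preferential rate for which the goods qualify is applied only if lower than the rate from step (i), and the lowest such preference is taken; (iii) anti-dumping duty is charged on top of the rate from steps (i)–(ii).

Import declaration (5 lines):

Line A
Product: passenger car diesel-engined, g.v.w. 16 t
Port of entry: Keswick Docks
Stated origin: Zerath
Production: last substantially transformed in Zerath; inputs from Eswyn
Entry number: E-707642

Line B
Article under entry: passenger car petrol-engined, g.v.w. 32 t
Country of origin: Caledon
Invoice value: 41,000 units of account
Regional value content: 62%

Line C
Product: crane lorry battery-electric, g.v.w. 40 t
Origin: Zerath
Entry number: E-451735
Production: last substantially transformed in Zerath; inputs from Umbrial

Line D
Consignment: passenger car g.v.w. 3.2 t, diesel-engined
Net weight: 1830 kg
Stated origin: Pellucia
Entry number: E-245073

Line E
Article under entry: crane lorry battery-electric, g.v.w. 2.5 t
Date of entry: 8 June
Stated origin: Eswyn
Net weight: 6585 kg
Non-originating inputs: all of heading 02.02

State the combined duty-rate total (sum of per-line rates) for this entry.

83%

Line A: passenger car → 02.02; diesel-engined → 02.02.01; g.v.w. 16 t → 02.02.01.02. Scheduled 16%. Zerath agreement on 02.02.01: not wholly obtained; anti-dumping (Zerath, 02.02.01): +26%; total 16% + 26% = 42%. → 42%.
Line B: passenger car → 02.02; petrol-engined → 02.02.02; g.v.w. 32 t → 02.02.02.02. Scheduled 2%. Caledon agreement on 02.02.02: RVC < 65%. → 2%.
Line C: crane lorry → 02.01; battery-electric → 02.01.02; g.v.w. 40 t → 02.01.02.03. Scheduled 17%. Zerath agreement on 02.02.01: 02.01.02.03 not covered. → 17%.
Line D: passenger car → 02.02; diesel-engined → 02.02.01; g.v.w. 3.2 t → 02.02.01.03. Scheduled 18%. No special measure applies. → 18%.
Line E: crane lorry → 02.01; battery-electric → 02.01.02; g.v.w. 2.5 t → 02.01.02.02. Scheduled 24%. Eswyn agreement on 02.01.02.02: CTH met → 4% available; preferential 4%. → 4%.
Sum: 42% + 2% + 17% + 18% + 4% = 83%.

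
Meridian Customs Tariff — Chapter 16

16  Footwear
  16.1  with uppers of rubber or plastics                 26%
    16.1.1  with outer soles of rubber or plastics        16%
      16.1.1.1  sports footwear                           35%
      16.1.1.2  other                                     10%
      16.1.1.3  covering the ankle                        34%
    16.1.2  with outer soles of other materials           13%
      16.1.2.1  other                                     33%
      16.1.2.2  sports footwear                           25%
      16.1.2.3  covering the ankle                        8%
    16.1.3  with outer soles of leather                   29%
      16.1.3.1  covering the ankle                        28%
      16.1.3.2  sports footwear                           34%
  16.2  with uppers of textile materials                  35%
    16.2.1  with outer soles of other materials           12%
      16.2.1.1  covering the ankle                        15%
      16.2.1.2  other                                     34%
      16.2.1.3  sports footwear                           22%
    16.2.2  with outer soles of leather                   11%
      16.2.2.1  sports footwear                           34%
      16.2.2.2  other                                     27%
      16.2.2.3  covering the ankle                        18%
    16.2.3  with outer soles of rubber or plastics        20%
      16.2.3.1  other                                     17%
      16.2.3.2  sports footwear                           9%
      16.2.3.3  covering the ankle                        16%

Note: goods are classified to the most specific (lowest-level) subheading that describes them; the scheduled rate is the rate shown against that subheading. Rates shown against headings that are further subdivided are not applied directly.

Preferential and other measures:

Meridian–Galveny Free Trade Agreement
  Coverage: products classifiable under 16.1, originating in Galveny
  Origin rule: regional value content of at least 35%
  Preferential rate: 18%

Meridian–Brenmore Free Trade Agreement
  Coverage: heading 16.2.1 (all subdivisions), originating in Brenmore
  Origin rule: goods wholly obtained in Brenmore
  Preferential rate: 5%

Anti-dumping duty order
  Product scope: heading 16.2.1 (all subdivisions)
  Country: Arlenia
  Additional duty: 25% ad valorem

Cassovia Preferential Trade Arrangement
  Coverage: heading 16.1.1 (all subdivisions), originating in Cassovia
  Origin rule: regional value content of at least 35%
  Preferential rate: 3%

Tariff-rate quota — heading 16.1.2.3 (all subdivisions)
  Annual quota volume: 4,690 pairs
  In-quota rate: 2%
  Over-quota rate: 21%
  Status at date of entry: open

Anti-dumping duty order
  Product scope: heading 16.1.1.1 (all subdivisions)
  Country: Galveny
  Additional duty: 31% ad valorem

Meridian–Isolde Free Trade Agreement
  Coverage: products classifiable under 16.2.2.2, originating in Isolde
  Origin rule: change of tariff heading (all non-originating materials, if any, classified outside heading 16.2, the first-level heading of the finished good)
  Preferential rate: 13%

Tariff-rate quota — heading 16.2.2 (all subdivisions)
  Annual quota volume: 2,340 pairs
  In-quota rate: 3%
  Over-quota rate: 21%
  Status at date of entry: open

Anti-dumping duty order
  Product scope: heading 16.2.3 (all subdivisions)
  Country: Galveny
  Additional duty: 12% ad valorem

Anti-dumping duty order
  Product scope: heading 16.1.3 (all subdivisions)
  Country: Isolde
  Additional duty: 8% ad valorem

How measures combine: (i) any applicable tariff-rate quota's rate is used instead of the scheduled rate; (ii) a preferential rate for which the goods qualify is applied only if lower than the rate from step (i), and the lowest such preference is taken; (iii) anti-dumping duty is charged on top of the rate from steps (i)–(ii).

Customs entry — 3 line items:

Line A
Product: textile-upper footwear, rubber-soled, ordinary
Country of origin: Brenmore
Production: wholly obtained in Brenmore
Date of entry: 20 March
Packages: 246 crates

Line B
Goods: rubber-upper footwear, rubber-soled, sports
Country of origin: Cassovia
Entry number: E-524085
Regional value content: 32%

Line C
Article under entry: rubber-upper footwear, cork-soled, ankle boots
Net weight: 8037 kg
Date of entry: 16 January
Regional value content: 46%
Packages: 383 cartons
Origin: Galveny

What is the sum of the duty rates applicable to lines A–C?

Line A: textile-upper → 16.2; rubber-soled → 16.2.3; ordinary → 16.2.3.1. Scheduled 17%. Brenmore agreement on 16.2.1: 16.2.3.1 not covered. → 17%.
Line B: rubber-upper → 16.1; rubber-soled → 16.1.1; sports → 16.1.1.1. Scheduled 35%. Cassovia agreement on 16.1.1: RVC < 35%. → 35%.
Line C: rubber-upper → 16.1; cork-soled → 16.1.2; ankle boots → 16.1.2.3. Scheduled 8%. quota on 16.1.2.3 open → in-quota 2%; Galveny agreement on 16.1: RVC ≥ 35% → 18% available; preference 18% not lower than 2% → no reduction. → 2%.
Sum: 17% + 35% + 2% = 54%.

54%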